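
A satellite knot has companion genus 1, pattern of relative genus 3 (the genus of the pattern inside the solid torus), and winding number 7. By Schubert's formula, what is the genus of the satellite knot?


Schubert: g(satellite) = g_rel(pattern) + |winding| * g(companion),
where g_rel(pattern) is the genus of the pattern relative to the solid torus.
= 3 + 7 * 1
= 3 + 7 = 10

10


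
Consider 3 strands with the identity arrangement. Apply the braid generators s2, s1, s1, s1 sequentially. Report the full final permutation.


Starting with identity [1, 2, 3].
Apply generators in sequence:
  After s2: [1, 3, 2]
  After s1: [3, 1, 2]
  After s1: [1, 3, 2]
  After s1: [3, 1, 2]
Final permutation: [3, 1, 2]

[3, 1, 2]


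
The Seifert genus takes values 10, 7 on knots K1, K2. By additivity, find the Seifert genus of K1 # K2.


The Seifert genus is additive under connected sum.
Seifert genus(K1 # K2) = (10) + (7)
= 17

17


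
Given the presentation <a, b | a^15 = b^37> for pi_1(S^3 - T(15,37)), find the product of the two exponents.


The relation is a^15 = b^37.
Product of exponents = 15 * 37
= 555

555


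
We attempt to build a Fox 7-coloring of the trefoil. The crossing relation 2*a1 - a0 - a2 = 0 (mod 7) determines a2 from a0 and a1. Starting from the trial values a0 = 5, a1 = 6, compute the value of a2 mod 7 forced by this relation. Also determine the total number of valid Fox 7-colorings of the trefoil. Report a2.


Step 1: Apply the given crossing relation 2*a1 - a0 - a2 = 0 (mod 7).
  a2 = 2*a1 - a0 mod 7
  a2 = 2*6 - 5 mod 7
  a2 = 12 - 5 mod 7
  a2 = 7 mod 7 = 0
Step 2: The trefoil has determinant 3.
  Number of Fox p-colorings (p prime) is p^2 if p = 3, else p.
  Since 7 does not divide 3, only trivial (constant) colorings exist.
  (So the trial a0 = 5, a1 = 6 with a0 != a1 does NOT extend to a valid coloring of the whole trefoil: the other two crossing relations require 3*(a1 - a0) = 0 (mod 7), which fails.)
  Total colorings = 7
Step 3: a2 = 0, total Fox 7-colorings = 7

0


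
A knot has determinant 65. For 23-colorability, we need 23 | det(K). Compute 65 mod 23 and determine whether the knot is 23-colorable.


Step 1: A knot is p-colorable if and only if p divides its determinant.
Step 2: Compute 65 mod 23.
65 = 2 * 23 + 19
Step 3: 65 mod 23 = 19
Step 4: The knot is 23-colorable: no

19


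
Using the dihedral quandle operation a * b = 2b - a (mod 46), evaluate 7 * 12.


7 * 12 = 2*12 - 7 mod 46
= 24 - 7 mod 46
= 17 mod 46 = 17

17


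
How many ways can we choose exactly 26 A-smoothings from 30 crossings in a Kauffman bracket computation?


We choose which 26 of 30 crossings get A-smoothings.
C(30, 26) = 30! / (26! * 4!)
= 27405

27405


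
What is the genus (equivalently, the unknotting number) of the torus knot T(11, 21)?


For a torus knot T(p,q), both the unknotting number and genus equal (p-1)(q-1)/2.
= (11-1)(21-1)/2
= 10*20/2
= 200/2 = 100

100


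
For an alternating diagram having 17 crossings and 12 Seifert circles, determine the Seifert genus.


For alternating knots, g = (c - s + 1)/2.
= (17 - 12 + 1)/2
= 6/2 = 3

3


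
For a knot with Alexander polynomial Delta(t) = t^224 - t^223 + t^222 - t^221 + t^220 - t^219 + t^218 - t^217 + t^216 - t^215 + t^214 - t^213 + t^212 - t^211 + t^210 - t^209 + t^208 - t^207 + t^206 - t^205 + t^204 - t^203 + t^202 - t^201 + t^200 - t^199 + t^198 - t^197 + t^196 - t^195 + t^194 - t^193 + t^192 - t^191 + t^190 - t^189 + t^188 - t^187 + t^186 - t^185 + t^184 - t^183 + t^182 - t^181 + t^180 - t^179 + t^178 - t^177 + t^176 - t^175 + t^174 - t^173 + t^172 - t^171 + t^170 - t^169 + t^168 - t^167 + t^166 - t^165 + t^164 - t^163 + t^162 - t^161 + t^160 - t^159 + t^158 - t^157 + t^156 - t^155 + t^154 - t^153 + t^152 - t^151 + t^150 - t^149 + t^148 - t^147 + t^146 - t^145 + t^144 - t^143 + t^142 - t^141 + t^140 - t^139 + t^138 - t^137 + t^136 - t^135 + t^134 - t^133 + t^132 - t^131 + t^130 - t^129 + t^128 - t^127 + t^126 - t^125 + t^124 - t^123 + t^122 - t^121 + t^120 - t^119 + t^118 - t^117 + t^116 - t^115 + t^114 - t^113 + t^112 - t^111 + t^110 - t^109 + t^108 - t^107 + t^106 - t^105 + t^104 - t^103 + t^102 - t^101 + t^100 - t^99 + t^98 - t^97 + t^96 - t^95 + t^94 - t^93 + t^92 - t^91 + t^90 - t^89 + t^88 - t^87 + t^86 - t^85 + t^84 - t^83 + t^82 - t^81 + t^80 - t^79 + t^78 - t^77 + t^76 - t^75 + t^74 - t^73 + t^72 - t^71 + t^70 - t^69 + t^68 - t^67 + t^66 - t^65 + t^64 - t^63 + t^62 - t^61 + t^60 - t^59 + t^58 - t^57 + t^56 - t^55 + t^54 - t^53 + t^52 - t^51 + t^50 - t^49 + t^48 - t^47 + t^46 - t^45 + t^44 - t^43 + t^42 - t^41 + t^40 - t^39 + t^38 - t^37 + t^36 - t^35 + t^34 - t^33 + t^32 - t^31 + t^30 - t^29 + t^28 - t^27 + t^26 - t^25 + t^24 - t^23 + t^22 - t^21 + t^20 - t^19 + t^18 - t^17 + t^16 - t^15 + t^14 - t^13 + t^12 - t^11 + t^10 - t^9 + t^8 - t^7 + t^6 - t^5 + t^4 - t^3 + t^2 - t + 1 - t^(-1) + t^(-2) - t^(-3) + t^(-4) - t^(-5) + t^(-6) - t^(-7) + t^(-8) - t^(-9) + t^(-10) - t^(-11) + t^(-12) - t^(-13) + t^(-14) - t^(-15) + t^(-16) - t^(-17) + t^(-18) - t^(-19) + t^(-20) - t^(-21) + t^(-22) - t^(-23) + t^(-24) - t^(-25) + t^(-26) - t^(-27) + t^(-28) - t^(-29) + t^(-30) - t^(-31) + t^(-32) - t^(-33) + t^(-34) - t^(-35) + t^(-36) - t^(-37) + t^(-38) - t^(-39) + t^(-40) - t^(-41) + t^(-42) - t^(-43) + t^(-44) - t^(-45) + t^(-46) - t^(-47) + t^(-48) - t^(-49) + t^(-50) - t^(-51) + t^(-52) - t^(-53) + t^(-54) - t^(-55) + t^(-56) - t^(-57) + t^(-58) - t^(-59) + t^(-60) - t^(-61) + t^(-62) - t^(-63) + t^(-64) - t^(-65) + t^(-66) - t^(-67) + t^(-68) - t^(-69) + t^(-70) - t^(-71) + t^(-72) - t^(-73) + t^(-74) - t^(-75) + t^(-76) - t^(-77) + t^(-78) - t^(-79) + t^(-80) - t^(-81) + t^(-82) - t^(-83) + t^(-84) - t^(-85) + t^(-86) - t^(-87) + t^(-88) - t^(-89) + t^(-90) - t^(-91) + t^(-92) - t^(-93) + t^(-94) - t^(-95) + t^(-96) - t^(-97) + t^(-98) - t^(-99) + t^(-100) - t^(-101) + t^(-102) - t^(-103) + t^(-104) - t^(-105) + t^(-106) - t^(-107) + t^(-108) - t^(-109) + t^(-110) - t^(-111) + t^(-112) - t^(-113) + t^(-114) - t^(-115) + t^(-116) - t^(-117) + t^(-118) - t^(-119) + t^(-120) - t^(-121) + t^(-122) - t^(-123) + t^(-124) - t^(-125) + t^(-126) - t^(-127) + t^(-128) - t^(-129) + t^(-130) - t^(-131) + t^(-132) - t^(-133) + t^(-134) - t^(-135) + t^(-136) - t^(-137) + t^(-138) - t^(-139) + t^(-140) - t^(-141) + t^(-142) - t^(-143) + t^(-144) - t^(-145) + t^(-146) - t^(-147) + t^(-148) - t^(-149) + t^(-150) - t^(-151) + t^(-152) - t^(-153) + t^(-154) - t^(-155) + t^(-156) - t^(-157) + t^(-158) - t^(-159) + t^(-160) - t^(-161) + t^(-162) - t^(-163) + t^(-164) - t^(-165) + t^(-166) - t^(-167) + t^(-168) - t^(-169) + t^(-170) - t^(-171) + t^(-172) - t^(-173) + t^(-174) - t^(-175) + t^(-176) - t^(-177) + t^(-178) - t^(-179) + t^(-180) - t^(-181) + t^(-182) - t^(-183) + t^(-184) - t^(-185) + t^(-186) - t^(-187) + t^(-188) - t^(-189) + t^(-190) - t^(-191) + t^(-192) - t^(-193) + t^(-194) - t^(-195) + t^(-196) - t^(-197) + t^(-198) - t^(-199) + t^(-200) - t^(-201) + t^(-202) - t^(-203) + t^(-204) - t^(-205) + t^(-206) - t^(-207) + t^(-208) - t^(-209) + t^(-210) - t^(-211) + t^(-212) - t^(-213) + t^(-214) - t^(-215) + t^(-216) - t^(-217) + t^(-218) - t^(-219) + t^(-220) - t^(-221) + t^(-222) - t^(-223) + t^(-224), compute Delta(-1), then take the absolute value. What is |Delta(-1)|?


Step 1: The polynomial has 449 terms with alternating signs, exponents from 224 down to -224.
Step 2: Substitute t = -1. The i-th term has coefficient (-1)^i and exponent (m-i),
  so its value is (-1)^i * (-1)^(m-i) = (-1)^m = 1 for every i.
Step 3: All 449 terms equal 1, so Delta(-1) = 449 * (1) = 449
Step 4: |Delta(-1)| = 449

449


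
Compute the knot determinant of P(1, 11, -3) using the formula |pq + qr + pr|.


Step 1: Compute pq + qr + pr.
pq = 1*11 = 11
qr = 11*(-3) = -33
pr = 1*(-3) = -3
pq + qr + pr = 11 + (-33) + (-3) = -25
Step 2: Take absolute value.
det(P(1,11,-3)) = |-25| = 25

25


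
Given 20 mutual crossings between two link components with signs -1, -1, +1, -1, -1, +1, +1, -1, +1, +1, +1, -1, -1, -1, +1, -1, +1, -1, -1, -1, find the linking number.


Step 1: Count positive crossings: 8
Step 2: Count negative crossings: 12
Step 3: Sum of signs = 8 - 12 = -4
Step 4: Linking number = sum/2 = -4/2 = -2

-2


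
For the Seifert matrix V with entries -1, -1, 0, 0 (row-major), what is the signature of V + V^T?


Step 1: V + V^T = [[-2, -1], [-1, 0]]
Step 2: trace = -2, det = -1
Step 3: Discriminant = (-2)^2 - 4*(-1) = 8
Step 4: Eigenvalues: 0.414214, -2.41421
Step 5: Signature = (# positive eigenvalues) - (# negative eigenvalues) = 0

0


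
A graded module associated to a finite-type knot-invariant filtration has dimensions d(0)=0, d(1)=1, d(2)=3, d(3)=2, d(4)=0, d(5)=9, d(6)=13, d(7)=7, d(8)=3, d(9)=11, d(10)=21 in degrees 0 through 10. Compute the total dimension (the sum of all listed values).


Total dimension = d(0) + d(1) + ... + d(10)
= 0 + 1 + 3 + 2 + 0 + 9 + 13 + 7 + 3 + 11 + 21
= 70

70


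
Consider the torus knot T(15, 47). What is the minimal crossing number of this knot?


For a torus knot T(p, q) with gcd(p,q)=1,
the crossing number is min(p*(q-1), q*(p-1)).
p*(q-1) = 15*46 = 690
q*(p-1) = 47*14 = 658
min(690, 658) = 658

658


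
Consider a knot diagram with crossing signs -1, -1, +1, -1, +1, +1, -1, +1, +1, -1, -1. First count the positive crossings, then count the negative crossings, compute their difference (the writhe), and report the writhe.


Step 1: Count positive crossings (+1).
Positive crossings: 5
Step 2: Count negative crossings (-1).
Negative crossings: 6
Step 3: Writhe = (positive) - (negative)
w = 5 - 6 = -1
Step 4: |w| = 1, and w is negative

-1


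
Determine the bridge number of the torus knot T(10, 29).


The bridge number of T(p,q) is min(p,q).
min(10, 29) = 10

10


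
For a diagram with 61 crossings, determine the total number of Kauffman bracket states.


Each crossing contributes 2 choices (A-smoothing or B-smoothing).
Total states = 2^61 = 2305843009213693952

2305843009213693952


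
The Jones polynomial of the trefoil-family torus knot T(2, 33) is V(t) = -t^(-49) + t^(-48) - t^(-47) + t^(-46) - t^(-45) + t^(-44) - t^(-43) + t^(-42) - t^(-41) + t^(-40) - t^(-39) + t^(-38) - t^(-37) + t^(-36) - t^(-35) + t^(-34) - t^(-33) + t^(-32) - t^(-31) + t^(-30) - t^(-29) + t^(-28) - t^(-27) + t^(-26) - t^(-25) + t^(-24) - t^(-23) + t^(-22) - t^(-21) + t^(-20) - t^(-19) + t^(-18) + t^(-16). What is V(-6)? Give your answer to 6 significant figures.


Substituting t = -6 into V(t) = -t^(-49) + t^(-48) - t^(-47) + t^(-46) - t^(-45) + t^(-44) - t^(-43) + t^(-42) - t^(-41) + t^(-40) - t^(-39) + t^(-38) - t^(-37) + t^(-36) - t^(-35) + t^(-34) - t^(-33) + t^(-32) - t^(-31) + t^(-30) - t^(-29) + t^(-28) - t^(-27) + t^(-26) - t^(-25) + t^(-24) - t^(-23) + t^(-22) - t^(-21) + t^(-20) - t^(-19) + t^(-18) + t^(-16):
  (-)t^(-49) = 7.42316e-39
  (+)t^(-48) = 4.4539e-38
  (-)t^(-47) = 2.67234e-37
  (+)t^(-46) = 1.6034e-36
  (-)t^(-45) = 9.62041e-36
  (+)t^(-44) = 5.77225e-35
  (-)t^(-43) = 3.46335e-34
  (+)t^(-42) = 2.07801e-33
  (-)t^(-41) = 1.24681e-32
  (+)t^(-40) = 7.48083e-32
  (-)t^(-39) = 4.4885e-31
  (+)t^(-38) = 2.6931e-30
  (-)t^(-37) = 1.61586e-29
  (+)t^(-36) = 9.69516e-29
  (-)t^(-35) = 5.8171e-28
  (+)t^(-34) = 3.49026e-27
  (-)t^(-33) = 2.09415e-26
  (+)t^(-32) = 1.25649e-25
  (-)t^(-31) = 7.53896e-25
  (+)t^(-30) = 4.52337e-24
  (-)t^(-29) = 2.71402e-23
  (+)t^(-28) = 1.62841e-22
  (-)t^(-27) = 9.77049e-22
  (+)t^(-26) = 5.86229e-21
  (-)t^(-25) = 3.51738e-20
  (+)t^(-24) = 2.11043e-19
  (-)t^(-23) = 1.26626e-18
  (+)t^(-22) = 7.59753e-18
  (-)t^(-21) = 4.55852e-17
  (+)t^(-20) = 2.73511e-16
  (-)t^(-19) = 1.64107e-15
  (+)t^(-18) = 9.8464e-15
  (+)t^(-16) = 3.5447e-13
Sum = (7.42316e-39) + (4.4539e-38) + (2.67234e-37) + (1.6034e-36) + (9.62041e-36) + (5.77225e-35) + (3.46335e-34) + (2.07801e-33) + (1.24681e-32) + (7.48083e-32) + (4.4885e-31) + (2.6931e-30) + (1.61586e-29) + (9.69516e-29) + (5.8171e-28) + (3.49026e-27) + (2.09415e-26) + (1.25649e-25) + (7.53896e-25) + (4.52337e-24) + (2.71402e-23) + (1.62841e-22) + (9.77049e-22) + (5.86229e-21) + (3.51738e-20) + (2.11043e-19) + (1.26626e-18) + (7.59753e-18) + (4.55852e-17) + (2.73511e-16) + (1.64107e-15) + (9.8464e-15) + (3.5447e-13)
= 3.662860956e-13
Rounded to 6 significant figures: 3.66286e-13

3.66286e-13


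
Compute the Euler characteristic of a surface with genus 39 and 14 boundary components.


chi = 2 - 2g - b
= 2 - 2*39 - 14
= 2 - 78 - 14 = -90

-90


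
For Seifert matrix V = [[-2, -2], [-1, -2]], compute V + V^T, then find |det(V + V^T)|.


Step 1: Form V + V^T where V = [[-2, -2], [-1, -2]]
  V^T = [[-2, -1], [-2, -2]]
  V + V^T = [[-4, -3], [-3, -4]]
Step 2: det(V + V^T) = (-4)*(-4) - (-3)*(-3)
  = 16 - 9 = 7
Step 3: Knot determinant = |det(V + V^T)| = |7| = 7

7


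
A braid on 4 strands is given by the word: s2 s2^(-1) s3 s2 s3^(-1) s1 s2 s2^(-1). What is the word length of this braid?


The word length counts the number of generators (including inverses).
Listing each generator: s2, s2^(-1), s3, s2, s3^(-1), s1, s2, s2^(-1)
There are 8 generators in this braid word.

8


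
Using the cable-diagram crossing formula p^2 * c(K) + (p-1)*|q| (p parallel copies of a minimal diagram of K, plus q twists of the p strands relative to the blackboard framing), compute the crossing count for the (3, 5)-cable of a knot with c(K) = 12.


Step 1: Each of the c(K) crossings of the companion diagram becomes p*p = p^2 crossings among the p parallel strands, and each of the |q| twists s_1 s_2 ... s_(p-1) adds (p-1) crossings.
  Crossings = p^2 * c(K) + (p-1)*|q|
Step 2: = 3^2 * 12 + (3-1)*5
Step 3: = 9*12 + 2*5
Step 4: = 108 + 10 = 118

118


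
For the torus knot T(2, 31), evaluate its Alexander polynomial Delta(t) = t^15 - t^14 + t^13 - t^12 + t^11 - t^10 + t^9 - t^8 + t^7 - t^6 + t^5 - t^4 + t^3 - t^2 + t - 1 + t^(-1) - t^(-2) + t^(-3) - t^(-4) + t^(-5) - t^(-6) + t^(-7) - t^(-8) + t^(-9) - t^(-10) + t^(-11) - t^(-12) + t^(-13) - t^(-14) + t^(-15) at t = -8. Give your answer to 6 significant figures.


Substituting t = -8 into Delta(t) = t^15 - t^14 + t^13 - t^12 + t^11 - t^10 + t^9 - t^8 + t^7 - t^6 + t^5 - t^4 + t^3 - t^2 + t - 1 + t^(-1) - t^(-2) + t^(-3) - t^(-4) + t^(-5) - t^(-6) + t^(-7) - t^(-8) + t^(-9) - t^(-10) + t^(-11) - t^(-12) + t^(-13) - t^(-14) + t^(-15):
Term values: (-35184372088832) + (-4398046511104) + (-549755813888) + (-68719476736) + (-8589934592) + (-1073741824) + (-134217728) + (-16777216) + (-2097152) + (-262144) + (-32768) + (-4096) + (-512) + (-64) + (-8) + (-1) + (-0.125) + (-0.015625) + (-0.00195312) + (-0.000244141) + (-3.05176e-05) + (-3.8147e-06) + (-4.76837e-07) + (-5.96046e-08) + (-7.45058e-09) + (-9.31323e-10) + (-1.16415e-10) + (-1.45519e-11) + (-1.81899e-12) + (-2.27374e-13) + (-2.84217e-14)
Sum = -4.021071096e+13
Rounded to 6 significant figures: -4.02107e+13

-4.02107e+13


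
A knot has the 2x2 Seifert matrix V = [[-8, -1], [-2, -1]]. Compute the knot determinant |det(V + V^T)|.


Step 1: Form V + V^T where V = [[-8, -1], [-2, -1]]
  V^T = [[-8, -2], [-1, -1]]
  V + V^T = [[-16, -3], [-3, -2]]
Step 2: det(V + V^T) = (-16)*(-2) - (-3)*(-3)
  = 32 - 9 = 23
Step 3: Knot determinant = |det(V + V^T)| = |23| = 23

23


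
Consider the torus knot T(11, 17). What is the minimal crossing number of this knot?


For a torus knot T(p, q) with gcd(p,q)=1,
the crossing number is min(p*(q-1), q*(p-1)).
p*(q-1) = 11*16 = 176
q*(p-1) = 17*10 = 170
min(176, 170) = 170

170


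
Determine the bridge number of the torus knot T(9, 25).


The bridge number of T(p,q) is min(p,q).
min(9, 25) = 9

9


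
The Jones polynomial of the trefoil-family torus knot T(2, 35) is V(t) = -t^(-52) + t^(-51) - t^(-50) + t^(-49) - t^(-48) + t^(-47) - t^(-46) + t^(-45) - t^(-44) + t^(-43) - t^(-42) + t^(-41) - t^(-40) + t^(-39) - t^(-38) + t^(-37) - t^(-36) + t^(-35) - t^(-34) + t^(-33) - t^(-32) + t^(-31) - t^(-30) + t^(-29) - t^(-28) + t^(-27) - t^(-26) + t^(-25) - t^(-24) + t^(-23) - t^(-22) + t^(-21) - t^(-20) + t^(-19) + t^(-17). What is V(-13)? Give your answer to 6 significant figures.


Substituting t = -13 into V(t) = -t^(-52) + t^(-51) - t^(-50) + t^(-49) - t^(-48) + t^(-47) - t^(-46) + t^(-45) - t^(-44) + t^(-43) - t^(-42) + t^(-41) - t^(-40) + t^(-39) - t^(-38) + t^(-37) - t^(-36) + t^(-35) - t^(-34) + t^(-33) - t^(-32) + t^(-31) - t^(-30) + t^(-29) - t^(-28) + t^(-27) - t^(-26) + t^(-25) - t^(-24) + t^(-23) - t^(-22) + t^(-21) - t^(-20) + t^(-19) + t^(-17):
  (-)t^(-52) = -1.18835e-58
  (+)t^(-51) = -1.54486e-57
  (-)t^(-50) = -2.00832e-56
  (+)t^(-49) = -2.61081e-55
  (-)t^(-48) = -3.39406e-54
  (+)t^(-47) = -4.41227e-53
  (-)t^(-46) = -5.73596e-52
  (+)t^(-45) = -7.45674e-51
  (-)t^(-44) = -9.69377e-50
  (+)t^(-43) = -1.26019e-48
  (-)t^(-42) = -1.63825e-47
  (+)t^(-41) = -2.12972e-46
  (-)t^(-40) = -2.76864e-45
  (+)t^(-39) = -3.59923e-44
  (-)t^(-38) = -4.679e-43
  (+)t^(-37) = -6.08269e-42
  (-)t^(-36) = -7.9075e-41
  (+)t^(-35) = -1.02798e-39
  (-)t^(-34) = -1.33637e-38
  (+)t^(-33) = -1.73728e-37
  (-)t^(-32) = -2.25846e-36
  (+)t^(-31) = -2.936e-35
  (-)t^(-30) = -3.8168e-34
  (+)t^(-29) = -4.96184e-33
  (-)t^(-28) = -6.45039e-32
  (+)t^(-27) = -8.38551e-31
  (-)t^(-26) = -1.09012e-29
  (+)t^(-25) = -1.41715e-28
  (-)t^(-24) = -1.8423e-27
  (+)t^(-23) = -2.39499e-26
  (-)t^(-22) = -3.11348e-25
  (+)t^(-21) = -4.04753e-24
  (-)t^(-20) = -5.26178e-23
  (+)t^(-19) = -6.84032e-22
  (+)t^(-17) = -1.15601e-19
Sum = (-1.18835e-58) + (-1.54486e-57) + (-2.00832e-56) + (-2.61081e-55) + (-3.39406e-54) + (-4.41227e-53) + (-5.73596e-52) + (-7.45674e-51) + (-9.69377e-50) + (-1.26019e-48) + (-1.63825e-47) + (-2.12972e-46) + (-2.76864e-45) + (-3.59923e-44) + (-4.679e-43) + (-6.08269e-42) + (-7.9075e-41) + (-1.02798e-39) + (-1.33637e-38) + (-1.73728e-37) + (-2.25846e-36) + (-2.936e-35) + (-3.8168e-34) + (-4.96184e-33) + (-6.45039e-32) + (-8.38551e-31) + (-1.09012e-29) + (-1.41715e-28) + (-1.8423e-27) + (-2.39499e-26) + (-3.11348e-25) + (-4.04753e-24) + (-5.26178e-23) + (-6.84032e-22) + (-1.15601e-19)
= -1.163424124e-19
Rounded to 6 significant figures: -1.16342e-19

-1.16342e-19


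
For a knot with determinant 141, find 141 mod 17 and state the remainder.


Step 1: A knot is p-colorable if and only if p divides its determinant.
Step 2: Compute 141 mod 17.
141 = 8 * 17 + 5
Step 3: 141 mod 17 = 5
Step 4: The knot is 17-colorable: no

5


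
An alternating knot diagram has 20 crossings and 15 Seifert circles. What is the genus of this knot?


For alternating knots, g = (c - s + 1)/2.
= (20 - 15 + 1)/2
= 6/2 = 3

3


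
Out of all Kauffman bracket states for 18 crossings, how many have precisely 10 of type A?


We choose which 10 of 18 crossings get A-smoothings.
C(18, 10) = 18! / (10! * 8!)
= 43758

43758


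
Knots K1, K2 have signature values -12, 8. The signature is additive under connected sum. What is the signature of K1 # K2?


The signature is additive under connected sum.
signature(K1 # K2) = (-12) + (8)
= -4

-4


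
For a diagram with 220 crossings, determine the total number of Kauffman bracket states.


Each crossing contributes 2 choices (A-smoothing or B-smoothing).
Total states = 2^220 = 1684996666696914987166688442938726917102321526408785780068975640576

1684996666696914987166688442938726917102321526408785780068975640576


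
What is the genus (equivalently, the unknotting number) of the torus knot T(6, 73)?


For a torus knot T(p,q), both the unknotting number and genus equal (p-1)(q-1)/2.
= (6-1)(73-1)/2
= 5*72/2
= 360/2 = 180

180


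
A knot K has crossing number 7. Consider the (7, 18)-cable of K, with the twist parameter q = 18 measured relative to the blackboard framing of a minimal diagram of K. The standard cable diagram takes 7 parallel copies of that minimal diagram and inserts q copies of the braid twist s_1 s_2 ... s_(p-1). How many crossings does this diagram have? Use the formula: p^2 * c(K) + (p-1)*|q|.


Step 1: Each of the c(K) crossings of the companion diagram becomes p*p = p^2 crossings among the p parallel strands, and each of the |q| twists s_1 s_2 ... s_(p-1) adds (p-1) crossings.
  Crossings = p^2 * c(K) + (p-1)*|q|
Step 2: = 7^2 * 7 + (7-1)*18
Step 3: = 49*7 + 6*18
Step 4: = 343 + 108 = 451

451


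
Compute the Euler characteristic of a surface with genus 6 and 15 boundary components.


chi = 2 - 2g - b
= 2 - 2*6 - 15
= 2 - 12 - 15 = -25

-25


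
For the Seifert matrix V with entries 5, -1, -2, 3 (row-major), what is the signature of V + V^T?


Step 1: V + V^T = [[10, -3], [-3, 6]]
Step 2: trace = 16, det = 51
Step 3: Discriminant = 16^2 - 4*51 = 52
Step 4: Eigenvalues: 11.6056, 4.39445
Step 5: Signature = (# positive eigenvalues) - (# negative eigenvalues) = 2

2


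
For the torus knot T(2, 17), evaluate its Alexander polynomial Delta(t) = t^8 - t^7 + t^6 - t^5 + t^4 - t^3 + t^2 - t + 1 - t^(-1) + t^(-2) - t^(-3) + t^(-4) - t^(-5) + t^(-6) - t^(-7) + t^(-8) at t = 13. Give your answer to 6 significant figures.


Substituting t = 13 into Delta(t) = t^8 - t^7 + t^6 - t^5 + t^4 - t^3 + t^2 - t + 1 - t^(-1) + t^(-2) - t^(-3) + t^(-4) - t^(-5) + t^(-6) - t^(-7) + t^(-8):
Term values: (815730721) + (-62748517) + (4826809) + (-371293) + (28561) + (-2197) + (169) + (-13) + (1) + (-0.0769231) + (0.00591716) + (-0.000455166) + (3.50128e-05) + (-2.69329e-06) + (2.07176e-07) + (-1.59366e-08) + (1.22589e-09)
Sum = 757464240.9
Rounded to 6 significant figures: 7.57464e+08

7.57464e+08


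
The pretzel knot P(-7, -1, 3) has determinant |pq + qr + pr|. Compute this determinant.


Step 1: Compute pq + qr + pr.
pq = (-7)*(-1) = 7
qr = (-1)*3 = -3
pr = (-7)*3 = -21
pq + qr + pr = 7 + (-3) + (-21) = -17
Step 2: Take absolute value.
det(P(-7,-1,3)) = |-17| = 17

17


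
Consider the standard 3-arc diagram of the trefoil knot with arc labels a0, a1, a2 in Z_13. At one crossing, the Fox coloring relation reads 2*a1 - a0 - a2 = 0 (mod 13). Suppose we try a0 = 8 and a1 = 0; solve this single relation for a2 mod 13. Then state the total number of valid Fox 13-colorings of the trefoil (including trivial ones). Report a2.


Step 1: Apply the given crossing relation 2*a1 - a0 - a2 = 0 (mod 13).
  a2 = 2*a1 - a0 mod 13
  a2 = 2*0 - 8 mod 13
  a2 = 0 - 8 mod 13
  a2 = -8 mod 13 = 5
Step 2: The trefoil has determinant 3.
  Number of Fox p-colorings (p prime) is p^2 if p = 3, else p.
  Since 13 does not divide 3, only trivial (constant) colorings exist.
  (So the trial a0 = 8, a1 = 0 with a0 != a1 does NOT extend to a valid coloring of the whole trefoil: the other two crossing relations require 3*(a1 - a0) = 0 (mod 13), which fails.)
  Total colorings = 13
Step 3: a2 = 5, total Fox 13-colorings = 13

5


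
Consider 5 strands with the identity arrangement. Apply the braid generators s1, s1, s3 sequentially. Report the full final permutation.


Starting with identity [1, 2, 3, 4, 5].
Apply generators in sequence:
  After s1: [2, 1, 3, 4, 5]
  After s1: [1, 2, 3, 4, 5]
  After s3: [1, 2, 4, 3, 5]
Final permutation: [1, 2, 4, 3, 5]

[1, 2, 4, 3, 5]


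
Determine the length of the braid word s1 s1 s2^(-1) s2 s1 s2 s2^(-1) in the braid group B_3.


The word length counts the number of generators (including inverses).
Listing each generator: s1, s1, s2^(-1), s2, s1, s2, s2^(-1)
There are 7 generators in this braid word.

7


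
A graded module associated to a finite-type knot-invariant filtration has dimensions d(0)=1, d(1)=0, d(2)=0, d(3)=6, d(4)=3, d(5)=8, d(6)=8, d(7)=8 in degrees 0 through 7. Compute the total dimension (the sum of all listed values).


Total dimension = d(0) + d(1) + ... + d(7)
= 1 + 0 + 0 + 6 + 3 + 8 + 8 + 8
= 34

34


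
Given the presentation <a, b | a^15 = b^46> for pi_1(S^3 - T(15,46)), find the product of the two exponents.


The relation is a^15 = b^46.
Product of exponents = 15 * 46
= 690

690


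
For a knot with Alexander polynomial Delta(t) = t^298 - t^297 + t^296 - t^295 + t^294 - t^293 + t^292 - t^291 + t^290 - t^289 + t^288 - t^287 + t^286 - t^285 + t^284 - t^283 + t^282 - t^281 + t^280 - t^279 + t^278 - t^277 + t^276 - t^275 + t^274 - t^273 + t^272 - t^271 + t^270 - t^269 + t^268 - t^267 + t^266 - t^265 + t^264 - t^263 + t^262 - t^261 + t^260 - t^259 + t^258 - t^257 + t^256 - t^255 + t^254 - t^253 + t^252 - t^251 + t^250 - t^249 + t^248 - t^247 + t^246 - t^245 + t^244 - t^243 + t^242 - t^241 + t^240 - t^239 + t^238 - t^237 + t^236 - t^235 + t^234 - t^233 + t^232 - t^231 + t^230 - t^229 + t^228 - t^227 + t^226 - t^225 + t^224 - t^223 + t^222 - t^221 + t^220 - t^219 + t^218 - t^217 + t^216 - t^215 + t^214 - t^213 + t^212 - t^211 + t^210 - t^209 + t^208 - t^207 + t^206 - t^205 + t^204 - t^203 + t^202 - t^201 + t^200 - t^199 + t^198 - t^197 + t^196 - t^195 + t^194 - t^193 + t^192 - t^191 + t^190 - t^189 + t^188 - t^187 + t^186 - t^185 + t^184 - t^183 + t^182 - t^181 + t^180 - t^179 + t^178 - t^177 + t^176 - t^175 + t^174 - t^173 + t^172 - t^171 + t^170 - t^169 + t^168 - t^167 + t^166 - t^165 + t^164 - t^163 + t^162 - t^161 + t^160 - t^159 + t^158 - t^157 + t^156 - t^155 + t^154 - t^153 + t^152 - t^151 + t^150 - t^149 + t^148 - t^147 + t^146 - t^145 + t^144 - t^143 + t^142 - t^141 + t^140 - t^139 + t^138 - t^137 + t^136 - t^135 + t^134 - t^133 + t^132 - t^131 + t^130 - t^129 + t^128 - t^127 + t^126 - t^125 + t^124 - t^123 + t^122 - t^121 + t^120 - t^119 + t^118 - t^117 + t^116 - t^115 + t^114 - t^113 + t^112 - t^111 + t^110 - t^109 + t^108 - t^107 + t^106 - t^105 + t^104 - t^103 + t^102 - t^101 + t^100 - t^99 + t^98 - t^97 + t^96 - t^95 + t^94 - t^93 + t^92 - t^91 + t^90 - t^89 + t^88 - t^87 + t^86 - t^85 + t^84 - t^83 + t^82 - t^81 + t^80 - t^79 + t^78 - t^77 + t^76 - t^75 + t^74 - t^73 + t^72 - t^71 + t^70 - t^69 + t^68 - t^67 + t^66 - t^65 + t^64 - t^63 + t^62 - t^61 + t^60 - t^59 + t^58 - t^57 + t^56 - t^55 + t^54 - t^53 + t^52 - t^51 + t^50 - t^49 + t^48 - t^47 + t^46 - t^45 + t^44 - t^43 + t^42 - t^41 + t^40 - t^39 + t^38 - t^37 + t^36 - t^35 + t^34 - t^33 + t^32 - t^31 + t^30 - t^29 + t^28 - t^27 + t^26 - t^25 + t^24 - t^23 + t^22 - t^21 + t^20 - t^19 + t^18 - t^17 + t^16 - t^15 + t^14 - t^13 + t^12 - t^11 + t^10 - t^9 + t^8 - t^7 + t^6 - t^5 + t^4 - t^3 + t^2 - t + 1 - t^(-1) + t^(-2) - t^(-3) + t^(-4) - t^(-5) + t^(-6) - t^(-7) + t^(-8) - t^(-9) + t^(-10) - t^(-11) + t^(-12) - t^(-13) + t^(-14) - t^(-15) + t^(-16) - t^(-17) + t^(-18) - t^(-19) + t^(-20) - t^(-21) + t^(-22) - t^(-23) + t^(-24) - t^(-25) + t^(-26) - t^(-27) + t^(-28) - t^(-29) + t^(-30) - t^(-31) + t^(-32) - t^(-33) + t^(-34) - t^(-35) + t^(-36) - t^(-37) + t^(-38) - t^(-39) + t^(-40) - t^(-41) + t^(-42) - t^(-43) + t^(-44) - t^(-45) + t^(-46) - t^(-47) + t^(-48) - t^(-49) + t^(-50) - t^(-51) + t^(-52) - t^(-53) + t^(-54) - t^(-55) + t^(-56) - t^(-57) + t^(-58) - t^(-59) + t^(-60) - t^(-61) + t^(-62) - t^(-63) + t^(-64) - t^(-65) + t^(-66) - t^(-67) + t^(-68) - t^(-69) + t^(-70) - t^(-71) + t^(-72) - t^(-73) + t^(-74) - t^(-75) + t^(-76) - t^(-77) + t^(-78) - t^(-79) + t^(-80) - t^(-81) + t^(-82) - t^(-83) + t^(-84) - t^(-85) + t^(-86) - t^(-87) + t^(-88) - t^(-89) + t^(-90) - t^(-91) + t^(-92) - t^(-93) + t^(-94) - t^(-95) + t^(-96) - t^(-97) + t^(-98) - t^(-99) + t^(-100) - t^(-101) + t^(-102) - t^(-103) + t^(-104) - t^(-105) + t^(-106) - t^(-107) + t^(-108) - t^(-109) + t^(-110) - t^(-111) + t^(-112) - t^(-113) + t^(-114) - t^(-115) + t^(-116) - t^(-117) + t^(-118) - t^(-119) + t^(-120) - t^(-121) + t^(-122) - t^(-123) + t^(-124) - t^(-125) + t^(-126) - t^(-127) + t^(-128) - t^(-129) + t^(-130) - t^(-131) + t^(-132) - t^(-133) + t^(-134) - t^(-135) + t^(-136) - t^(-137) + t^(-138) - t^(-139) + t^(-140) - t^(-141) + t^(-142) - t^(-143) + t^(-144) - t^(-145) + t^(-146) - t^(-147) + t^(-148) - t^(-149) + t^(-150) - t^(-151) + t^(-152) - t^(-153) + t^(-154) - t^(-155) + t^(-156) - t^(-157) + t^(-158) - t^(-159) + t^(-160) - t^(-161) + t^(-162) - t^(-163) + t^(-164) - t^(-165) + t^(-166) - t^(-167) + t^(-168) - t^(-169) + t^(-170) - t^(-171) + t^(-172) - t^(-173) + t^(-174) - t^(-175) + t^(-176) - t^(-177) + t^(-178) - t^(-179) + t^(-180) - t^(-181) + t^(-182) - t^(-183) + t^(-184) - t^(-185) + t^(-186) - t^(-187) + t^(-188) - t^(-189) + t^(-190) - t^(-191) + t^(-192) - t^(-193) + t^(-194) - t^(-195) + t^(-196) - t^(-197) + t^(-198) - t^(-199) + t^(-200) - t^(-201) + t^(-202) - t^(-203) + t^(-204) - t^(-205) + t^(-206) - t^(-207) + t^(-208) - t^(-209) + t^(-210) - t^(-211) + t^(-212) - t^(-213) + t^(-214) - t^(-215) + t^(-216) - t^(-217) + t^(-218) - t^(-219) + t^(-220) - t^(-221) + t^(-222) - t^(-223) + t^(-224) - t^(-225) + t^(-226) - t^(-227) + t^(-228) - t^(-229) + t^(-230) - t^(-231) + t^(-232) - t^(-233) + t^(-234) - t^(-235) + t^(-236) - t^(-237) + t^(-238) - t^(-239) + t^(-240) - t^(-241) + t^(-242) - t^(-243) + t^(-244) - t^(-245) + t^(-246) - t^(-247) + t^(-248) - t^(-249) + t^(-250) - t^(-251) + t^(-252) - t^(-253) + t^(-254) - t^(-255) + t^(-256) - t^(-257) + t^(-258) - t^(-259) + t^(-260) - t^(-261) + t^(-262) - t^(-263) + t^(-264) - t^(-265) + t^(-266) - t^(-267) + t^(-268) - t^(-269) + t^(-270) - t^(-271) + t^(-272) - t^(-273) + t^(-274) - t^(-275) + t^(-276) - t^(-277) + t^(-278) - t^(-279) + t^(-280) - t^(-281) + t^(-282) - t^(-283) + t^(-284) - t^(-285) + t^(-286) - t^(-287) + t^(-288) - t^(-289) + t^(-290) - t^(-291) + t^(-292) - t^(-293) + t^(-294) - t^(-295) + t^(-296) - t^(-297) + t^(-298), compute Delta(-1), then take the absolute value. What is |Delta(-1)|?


Step 1: The polynomial has 597 terms with alternating signs, exponents from 298 down to -298.
Step 2: Substitute t = -1. The i-th term has coefficient (-1)^i and exponent (m-i),
  so its value is (-1)^i * (-1)^(m-i) = (-1)^m = 1 for every i.
Step 3: All 597 terms equal 1, so Delta(-1) = 597 * (1) = 597
Step 4: |Delta(-1)| = 597

597


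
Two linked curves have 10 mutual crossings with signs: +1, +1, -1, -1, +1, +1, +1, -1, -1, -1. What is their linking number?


Step 1: Count positive crossings: 5
Step 2: Count negative crossings: 5
Step 3: Sum of signs = 5 - 5 = 0
Step 4: Linking number = sum/2 = 0/2 = 0

0


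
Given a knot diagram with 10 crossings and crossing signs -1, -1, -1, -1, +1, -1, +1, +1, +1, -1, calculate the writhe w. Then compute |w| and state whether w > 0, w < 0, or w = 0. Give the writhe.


Step 1: Count positive crossings (+1).
Positive crossings: 4
Step 2: Count negative crossings (-1).
Negative crossings: 6
Step 3: Writhe = (positive) - (negative)
w = 4 - 6 = -2
Step 4: |w| = 2, and w is negative

-2


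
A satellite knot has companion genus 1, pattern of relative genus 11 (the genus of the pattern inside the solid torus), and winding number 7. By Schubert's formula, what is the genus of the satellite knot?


Schubert: g(satellite) = g_rel(pattern) + |winding| * g(companion),
where g_rel(pattern) is the genus of the pattern relative to the solid torus.
= 11 + 7 * 1
= 11 + 7 = 18

18


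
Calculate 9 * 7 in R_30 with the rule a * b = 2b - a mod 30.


9 * 7 = 2*7 - 9 mod 30
= 14 - 9 mod 30
= 5 mod 30 = 5

5


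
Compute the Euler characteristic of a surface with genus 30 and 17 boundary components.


chi = 2 - 2g - b
= 2 - 2*30 - 17
= 2 - 60 - 17 = -75

-75


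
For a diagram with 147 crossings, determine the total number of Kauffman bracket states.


Each crossing contributes 2 choices (A-smoothing or B-smoothing).
Total states = 2^147 = 178405961588244985132285746181186892047843328

178405961588244985132285746181186892047843328


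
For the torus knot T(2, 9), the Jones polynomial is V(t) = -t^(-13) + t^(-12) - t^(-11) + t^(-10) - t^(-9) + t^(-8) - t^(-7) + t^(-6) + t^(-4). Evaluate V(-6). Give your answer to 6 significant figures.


Substituting t = -6 into V(t) = -t^(-13) + t^(-12) - t^(-11) + t^(-10) - t^(-9) + t^(-8) - t^(-7) + t^(-6) + t^(-4):
  (-)t^(-13) = 7.65656e-11
  (+)t^(-12) = 4.59394e-10
  (-)t^(-11) = 2.75636e-09
  (+)t^(-10) = 1.65382e-08
  (-)t^(-9) = 9.9229e-08
  (+)t^(-8) = 5.95374e-07
  (-)t^(-7) = 3.57225e-06
  (+)t^(-6) = 2.14335e-05
  (+)t^(-4) = 0.000771605
Sum = (7.65656e-11) + (4.59394e-10) + (2.75636e-09) + (1.65382e-08) + (9.9229e-08) + (5.95374e-07) + (3.57225e-06) + (2.14335e-05) + (0.000771605)
= 0.0007973250876
Rounded to 6 significant figures: 0.000797325

0.000797325


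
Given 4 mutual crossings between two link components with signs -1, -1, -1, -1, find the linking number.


Step 1: Count positive crossings: 0
Step 2: Count negative crossings: 4
Step 3: Sum of signs = 0 - 4 = -4
Step 4: Linking number = sum/2 = -4/2 = -2

-2


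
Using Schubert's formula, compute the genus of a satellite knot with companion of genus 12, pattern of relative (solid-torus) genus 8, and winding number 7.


Schubert: g(satellite) = g_rel(pattern) + |winding| * g(companion),
where g_rel(pattern) is the genus of the pattern relative to the solid torus.
= 8 + 7 * 12
= 8 + 84 = 92

92


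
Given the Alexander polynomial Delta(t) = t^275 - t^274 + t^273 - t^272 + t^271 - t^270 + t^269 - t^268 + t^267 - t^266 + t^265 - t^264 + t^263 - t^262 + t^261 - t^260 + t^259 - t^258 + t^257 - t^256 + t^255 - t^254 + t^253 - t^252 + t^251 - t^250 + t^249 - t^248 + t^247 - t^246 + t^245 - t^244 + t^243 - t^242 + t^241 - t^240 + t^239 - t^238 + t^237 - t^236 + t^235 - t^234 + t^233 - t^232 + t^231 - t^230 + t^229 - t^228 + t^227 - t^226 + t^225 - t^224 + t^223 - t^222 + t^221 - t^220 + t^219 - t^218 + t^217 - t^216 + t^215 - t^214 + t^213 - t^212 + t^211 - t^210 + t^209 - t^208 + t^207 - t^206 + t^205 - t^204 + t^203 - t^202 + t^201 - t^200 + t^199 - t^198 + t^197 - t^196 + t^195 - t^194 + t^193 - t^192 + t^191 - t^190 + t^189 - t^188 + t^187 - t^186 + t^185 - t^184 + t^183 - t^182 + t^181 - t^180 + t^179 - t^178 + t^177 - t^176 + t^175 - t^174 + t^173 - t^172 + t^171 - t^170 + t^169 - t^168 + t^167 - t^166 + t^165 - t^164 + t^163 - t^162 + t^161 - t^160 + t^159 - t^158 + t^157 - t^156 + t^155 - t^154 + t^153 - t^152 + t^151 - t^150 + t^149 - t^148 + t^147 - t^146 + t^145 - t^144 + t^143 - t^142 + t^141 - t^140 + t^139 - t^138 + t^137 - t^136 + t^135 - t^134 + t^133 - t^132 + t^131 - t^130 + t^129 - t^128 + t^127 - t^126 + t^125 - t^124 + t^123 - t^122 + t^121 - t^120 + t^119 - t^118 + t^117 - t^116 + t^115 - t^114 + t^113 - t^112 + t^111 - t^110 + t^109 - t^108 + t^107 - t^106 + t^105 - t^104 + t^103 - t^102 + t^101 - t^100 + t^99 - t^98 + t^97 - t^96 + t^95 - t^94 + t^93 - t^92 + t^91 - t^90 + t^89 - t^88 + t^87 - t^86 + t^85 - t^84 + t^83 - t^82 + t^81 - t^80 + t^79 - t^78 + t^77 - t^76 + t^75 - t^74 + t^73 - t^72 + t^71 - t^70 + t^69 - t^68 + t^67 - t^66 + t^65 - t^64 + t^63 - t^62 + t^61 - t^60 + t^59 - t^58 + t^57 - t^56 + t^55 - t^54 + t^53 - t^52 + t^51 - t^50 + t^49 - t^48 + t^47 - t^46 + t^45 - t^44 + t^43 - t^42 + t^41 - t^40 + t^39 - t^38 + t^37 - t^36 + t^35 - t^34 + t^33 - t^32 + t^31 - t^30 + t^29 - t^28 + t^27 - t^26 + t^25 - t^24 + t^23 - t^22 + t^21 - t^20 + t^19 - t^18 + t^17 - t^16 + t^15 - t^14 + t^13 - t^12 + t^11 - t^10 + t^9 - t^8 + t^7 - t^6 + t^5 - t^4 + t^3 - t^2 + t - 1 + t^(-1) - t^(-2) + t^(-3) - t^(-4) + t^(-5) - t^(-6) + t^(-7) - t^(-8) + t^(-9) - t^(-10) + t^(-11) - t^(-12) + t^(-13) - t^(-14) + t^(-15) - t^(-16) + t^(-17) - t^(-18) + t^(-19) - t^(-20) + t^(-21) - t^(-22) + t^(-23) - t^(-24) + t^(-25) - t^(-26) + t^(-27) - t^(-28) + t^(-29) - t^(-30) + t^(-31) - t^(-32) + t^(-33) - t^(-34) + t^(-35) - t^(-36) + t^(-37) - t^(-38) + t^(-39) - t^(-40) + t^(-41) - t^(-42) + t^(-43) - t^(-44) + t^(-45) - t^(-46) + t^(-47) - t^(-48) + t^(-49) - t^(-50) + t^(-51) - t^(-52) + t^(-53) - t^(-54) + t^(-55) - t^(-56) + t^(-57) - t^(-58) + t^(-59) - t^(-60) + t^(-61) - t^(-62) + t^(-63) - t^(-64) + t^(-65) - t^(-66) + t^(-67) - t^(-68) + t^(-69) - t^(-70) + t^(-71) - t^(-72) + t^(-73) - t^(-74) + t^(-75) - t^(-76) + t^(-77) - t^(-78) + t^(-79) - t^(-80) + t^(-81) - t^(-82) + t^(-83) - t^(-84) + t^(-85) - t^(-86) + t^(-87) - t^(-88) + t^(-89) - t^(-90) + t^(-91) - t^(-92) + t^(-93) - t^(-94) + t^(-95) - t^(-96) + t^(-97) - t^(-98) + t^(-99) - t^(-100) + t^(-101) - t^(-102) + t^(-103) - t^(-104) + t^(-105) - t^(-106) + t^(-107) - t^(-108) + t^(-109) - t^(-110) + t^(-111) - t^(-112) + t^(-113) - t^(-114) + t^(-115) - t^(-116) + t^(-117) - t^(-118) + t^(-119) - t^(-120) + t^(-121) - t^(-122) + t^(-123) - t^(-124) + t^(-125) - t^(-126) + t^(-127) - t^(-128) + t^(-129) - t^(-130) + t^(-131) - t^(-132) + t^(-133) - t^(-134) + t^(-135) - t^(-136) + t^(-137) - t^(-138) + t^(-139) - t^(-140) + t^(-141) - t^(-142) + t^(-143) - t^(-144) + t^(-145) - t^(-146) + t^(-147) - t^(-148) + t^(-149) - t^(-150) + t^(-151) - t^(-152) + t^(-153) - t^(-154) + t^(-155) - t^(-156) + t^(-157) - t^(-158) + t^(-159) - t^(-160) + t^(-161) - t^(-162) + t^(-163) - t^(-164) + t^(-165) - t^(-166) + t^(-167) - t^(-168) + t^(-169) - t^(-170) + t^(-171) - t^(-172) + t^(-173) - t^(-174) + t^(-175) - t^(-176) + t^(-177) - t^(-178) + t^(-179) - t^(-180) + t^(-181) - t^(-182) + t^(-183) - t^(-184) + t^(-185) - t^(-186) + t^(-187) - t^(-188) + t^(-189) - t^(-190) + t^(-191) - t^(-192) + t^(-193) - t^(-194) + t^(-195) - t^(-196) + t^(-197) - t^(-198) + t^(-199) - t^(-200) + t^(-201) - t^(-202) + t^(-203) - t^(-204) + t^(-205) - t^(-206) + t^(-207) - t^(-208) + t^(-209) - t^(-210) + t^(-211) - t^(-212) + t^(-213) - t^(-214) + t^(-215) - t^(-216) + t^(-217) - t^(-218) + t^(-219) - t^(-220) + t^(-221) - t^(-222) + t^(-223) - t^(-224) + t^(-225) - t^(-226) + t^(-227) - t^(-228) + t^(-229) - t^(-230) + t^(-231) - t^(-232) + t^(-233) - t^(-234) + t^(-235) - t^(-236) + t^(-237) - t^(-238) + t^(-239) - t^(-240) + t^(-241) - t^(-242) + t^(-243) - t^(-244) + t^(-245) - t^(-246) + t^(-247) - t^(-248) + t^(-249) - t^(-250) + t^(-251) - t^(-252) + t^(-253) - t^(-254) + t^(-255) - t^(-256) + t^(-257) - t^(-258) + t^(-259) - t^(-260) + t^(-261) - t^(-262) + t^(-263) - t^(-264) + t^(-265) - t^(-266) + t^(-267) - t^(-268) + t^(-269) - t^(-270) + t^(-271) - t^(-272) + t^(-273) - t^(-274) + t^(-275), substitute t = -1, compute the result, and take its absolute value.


Step 1: The polynomial has 551 terms with alternating signs, exponents from 275 down to -275.
Step 2: Substitute t = -1. The i-th term has coefficient (-1)^i and exponent (m-i),
  so its value is (-1)^i * (-1)^(m-i) = (-1)^m = -1 for every i.
Step 3: All 551 terms equal -1, so Delta(-1) = 551 * (-1) = -551
Step 4: |Delta(-1)| = 551

551


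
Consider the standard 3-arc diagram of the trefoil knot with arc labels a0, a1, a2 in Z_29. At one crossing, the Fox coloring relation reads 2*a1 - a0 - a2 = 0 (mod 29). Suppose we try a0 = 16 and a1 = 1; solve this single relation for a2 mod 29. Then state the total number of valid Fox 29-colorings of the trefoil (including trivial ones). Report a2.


Step 1: Apply the given crossing relation 2*a1 - a0 - a2 = 0 (mod 29).
  a2 = 2*a1 - a0 mod 29
  a2 = 2*1 - 16 mod 29
  a2 = 2 - 16 mod 29
  a2 = -14 mod 29 = 15
Step 2: The trefoil has determinant 3.
  Number of Fox p-colorings (p prime) is p^2 if p = 3, else p.
  Since 29 does not divide 3, only trivial (constant) colorings exist.
  (So the trial a0 = 16, a1 = 1 with a0 != a1 does NOT extend to a valid coloring of the whole trefoil: the other two crossing relations require 3*(a1 - a0) = 0 (mod 29), which fails.)
  Total colorings = 29
Step 3: a2 = 15, total Fox 29-colorings = 29

15


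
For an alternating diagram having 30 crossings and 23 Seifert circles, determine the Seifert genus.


For alternating knots, g = (c - s + 1)/2.
= (30 - 23 + 1)/2
= 8/2 = 4

4


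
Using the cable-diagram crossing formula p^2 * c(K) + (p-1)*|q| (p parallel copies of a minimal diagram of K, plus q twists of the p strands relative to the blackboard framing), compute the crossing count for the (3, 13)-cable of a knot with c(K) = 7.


Step 1: Each of the c(K) crossings of the companion diagram becomes p*p = p^2 crossings among the p parallel strands, and each of the |q| twists s_1 s_2 ... s_(p-1) adds (p-1) crossings.
  Crossings = p^2 * c(K) + (p-1)*|q|
Step 2: = 3^2 * 7 + (3-1)*13
Step 3: = 9*7 + 2*13
Step 4: = 63 + 26 = 89

89


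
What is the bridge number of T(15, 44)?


The bridge number of T(p,q) is min(p,q).
min(15, 44) = 15

15


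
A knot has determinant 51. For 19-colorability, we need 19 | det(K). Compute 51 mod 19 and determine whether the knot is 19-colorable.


Step 1: A knot is p-colorable if and only if p divides its determinant.
Step 2: Compute 51 mod 19.
51 = 2 * 19 + 13
Step 3: 51 mod 19 = 13
Step 4: The knot is 19-colorable: no

13
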